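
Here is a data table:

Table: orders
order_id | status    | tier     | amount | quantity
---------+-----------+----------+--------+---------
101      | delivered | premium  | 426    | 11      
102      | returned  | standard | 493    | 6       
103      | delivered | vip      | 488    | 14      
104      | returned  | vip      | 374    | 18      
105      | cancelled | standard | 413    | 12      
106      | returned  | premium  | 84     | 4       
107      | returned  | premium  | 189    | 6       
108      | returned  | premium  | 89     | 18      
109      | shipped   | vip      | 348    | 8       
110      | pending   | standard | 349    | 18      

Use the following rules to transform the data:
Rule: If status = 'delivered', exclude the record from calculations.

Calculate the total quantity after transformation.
90

Step 1: Identify records where status = 'delivered'
Step 2: The excluded records sum to 25
Step 3: Original total quantity = 115
Step 4: Remaining total = 115 - 25 = 90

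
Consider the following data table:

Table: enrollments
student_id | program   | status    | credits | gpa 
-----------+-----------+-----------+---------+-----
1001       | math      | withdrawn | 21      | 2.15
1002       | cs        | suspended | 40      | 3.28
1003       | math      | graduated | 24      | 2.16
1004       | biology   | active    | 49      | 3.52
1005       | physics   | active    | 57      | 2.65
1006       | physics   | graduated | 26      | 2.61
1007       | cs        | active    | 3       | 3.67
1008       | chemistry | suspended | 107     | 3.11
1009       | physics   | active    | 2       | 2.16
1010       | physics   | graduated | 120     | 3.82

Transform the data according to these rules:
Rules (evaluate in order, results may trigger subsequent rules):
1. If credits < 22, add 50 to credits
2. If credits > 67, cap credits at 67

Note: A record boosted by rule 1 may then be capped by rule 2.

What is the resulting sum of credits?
502

Step 1: Apply rule 1 to records with credits < 22
  - 3 records get bonus of 50
  - Of these, 1 records then exceed 67 and get capped
Step 2: Apply rule 2 to records with credits > 67
  - 2 records (original) are capped
Step 3: Calculate final sum = 502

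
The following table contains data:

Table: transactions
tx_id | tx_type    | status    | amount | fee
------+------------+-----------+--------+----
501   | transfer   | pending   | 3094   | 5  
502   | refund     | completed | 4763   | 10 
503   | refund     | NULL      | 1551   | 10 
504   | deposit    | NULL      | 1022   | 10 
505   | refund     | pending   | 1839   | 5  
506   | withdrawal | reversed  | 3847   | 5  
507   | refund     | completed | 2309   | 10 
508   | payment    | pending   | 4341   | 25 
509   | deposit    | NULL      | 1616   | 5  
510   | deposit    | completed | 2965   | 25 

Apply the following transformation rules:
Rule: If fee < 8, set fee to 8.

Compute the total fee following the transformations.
122

Step 1: 4 records have fee < 8
Step 2: These records originally summed to 20
Step 3: After setting to minimum: 4 × 8 = 32
Step 4: Unaffected records sum: 90
Step 5: Final sum = 32 + 90 = 122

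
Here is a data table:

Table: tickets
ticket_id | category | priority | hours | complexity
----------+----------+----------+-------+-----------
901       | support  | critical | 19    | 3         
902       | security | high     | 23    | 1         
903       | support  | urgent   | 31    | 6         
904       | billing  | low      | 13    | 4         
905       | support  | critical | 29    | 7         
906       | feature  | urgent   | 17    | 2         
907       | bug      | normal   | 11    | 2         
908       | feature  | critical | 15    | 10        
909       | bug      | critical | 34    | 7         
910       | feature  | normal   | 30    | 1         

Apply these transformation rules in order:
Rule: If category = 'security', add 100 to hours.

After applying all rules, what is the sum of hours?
322

Step 1: Count records where category = 'security': 1
Step 2: Total bonus added: 1 × 100 = 100
Step 3: Original sum of hours: 222
Step 4: Final sum = 222 + 100 = 322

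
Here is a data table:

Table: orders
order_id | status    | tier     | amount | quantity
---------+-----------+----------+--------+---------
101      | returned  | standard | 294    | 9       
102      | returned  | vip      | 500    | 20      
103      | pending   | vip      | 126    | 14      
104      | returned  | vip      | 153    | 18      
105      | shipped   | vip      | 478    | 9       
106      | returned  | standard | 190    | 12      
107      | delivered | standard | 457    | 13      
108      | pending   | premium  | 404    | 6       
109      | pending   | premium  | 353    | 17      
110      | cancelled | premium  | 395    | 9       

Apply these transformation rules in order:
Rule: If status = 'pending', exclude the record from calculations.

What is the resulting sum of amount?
2467

Step 1: Identify records where status = 'pending'
Step 2: The excluded records sum to 883
Step 3: Original total amount = 3350
Step 4: Remaining total = 3350 - 883 = 2467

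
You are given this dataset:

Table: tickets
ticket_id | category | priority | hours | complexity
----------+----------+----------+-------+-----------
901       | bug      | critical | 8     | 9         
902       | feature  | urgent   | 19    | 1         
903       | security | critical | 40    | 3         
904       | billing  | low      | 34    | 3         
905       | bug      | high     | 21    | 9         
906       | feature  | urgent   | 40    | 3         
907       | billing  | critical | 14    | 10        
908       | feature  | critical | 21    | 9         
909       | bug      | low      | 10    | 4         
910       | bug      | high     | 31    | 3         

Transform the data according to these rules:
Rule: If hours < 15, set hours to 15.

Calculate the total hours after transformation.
251

Step 1: 3 records have hours < 15
Step 2: These records originally summed to 32
Step 3: After setting to minimum: 3 × 15 = 45
Step 4: Unaffected records sum: 206
Step 5: Final sum = 45 + 206 = 251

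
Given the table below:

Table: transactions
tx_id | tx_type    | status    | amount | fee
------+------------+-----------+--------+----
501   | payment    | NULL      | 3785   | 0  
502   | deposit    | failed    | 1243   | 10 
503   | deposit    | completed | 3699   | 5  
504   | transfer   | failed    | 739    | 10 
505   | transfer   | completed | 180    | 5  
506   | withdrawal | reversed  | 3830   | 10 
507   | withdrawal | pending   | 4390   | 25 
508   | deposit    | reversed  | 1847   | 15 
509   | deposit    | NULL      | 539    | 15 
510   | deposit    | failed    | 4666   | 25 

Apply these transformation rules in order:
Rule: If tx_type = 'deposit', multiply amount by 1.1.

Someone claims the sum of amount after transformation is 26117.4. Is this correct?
Yes, the result is correct.

Step 1: Calculate the correct sum after transformation
Step 2: Apply multiplier 1.1 to records where tx_type = 'deposit'
Step 3: Correct result = 26117.4
Step 4: Claimed result = 26117.4
Step 5: 26117.4 = 26117.4 ✓
Conclusion: The claimed result is correct.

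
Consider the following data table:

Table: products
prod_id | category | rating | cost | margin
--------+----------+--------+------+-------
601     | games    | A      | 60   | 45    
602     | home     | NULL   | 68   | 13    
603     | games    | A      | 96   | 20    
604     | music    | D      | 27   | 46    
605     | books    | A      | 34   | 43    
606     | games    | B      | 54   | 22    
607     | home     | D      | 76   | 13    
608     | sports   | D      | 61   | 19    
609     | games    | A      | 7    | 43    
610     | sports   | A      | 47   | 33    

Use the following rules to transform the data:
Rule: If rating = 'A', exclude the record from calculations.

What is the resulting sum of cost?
286

Step 1: Identify records where rating = 'A'
Step 2: The excluded records sum to 244
Step 3: Original total cost = 530
Step 4: Remaining total = 530 - 244 = 286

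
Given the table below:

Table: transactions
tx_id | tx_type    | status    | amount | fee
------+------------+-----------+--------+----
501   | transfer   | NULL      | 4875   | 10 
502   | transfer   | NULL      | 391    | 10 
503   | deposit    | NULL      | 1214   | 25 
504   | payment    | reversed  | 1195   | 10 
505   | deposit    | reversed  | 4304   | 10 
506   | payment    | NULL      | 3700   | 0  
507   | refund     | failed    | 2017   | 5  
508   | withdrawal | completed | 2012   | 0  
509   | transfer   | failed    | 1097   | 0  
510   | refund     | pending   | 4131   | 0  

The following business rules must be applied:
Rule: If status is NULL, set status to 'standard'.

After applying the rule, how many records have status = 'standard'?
4

Step 1: Count records where status IS NULL
Step 2: Found 4 records with NULL status
Step 3: These records will have status set to 'standard'
Step 4: Records already having status = 'standard': 0
Step 5: Answer: 4 + 0 = 4 records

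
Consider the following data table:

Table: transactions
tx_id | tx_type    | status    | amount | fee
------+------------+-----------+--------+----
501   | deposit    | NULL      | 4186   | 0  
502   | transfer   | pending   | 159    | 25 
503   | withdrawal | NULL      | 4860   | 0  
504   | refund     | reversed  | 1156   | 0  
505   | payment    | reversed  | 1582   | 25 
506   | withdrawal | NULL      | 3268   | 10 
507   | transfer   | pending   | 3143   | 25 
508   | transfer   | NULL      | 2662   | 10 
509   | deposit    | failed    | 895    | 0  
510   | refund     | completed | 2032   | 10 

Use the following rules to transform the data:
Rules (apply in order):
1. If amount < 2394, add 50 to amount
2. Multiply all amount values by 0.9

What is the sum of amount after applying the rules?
21773.7

Step 1: Apply Rule 1 - Add 50 to records with amount < 2394
  - 5 records affected: 5824 + (5 × 50) = 6074
  - Unaffected records: 18119
  - Sum after Rule 1: 24193
Step 2: Apply Rule 2 - Multiply all by 0.9
  - 24193 × 0.9 = 21773.7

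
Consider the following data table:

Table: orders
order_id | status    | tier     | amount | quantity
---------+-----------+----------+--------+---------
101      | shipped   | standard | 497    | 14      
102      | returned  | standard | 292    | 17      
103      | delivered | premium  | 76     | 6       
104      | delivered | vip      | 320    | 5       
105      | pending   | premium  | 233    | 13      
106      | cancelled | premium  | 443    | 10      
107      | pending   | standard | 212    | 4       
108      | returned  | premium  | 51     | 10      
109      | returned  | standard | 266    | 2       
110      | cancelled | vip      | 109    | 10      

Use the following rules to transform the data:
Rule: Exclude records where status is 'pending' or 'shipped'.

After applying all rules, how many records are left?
7

Step 1: Count records to exclude
  - 2 (pending) + 1 (shipped) = 3 records
Step 2: Total records: 10
Step 3: Remaining = 10 - 3 = 7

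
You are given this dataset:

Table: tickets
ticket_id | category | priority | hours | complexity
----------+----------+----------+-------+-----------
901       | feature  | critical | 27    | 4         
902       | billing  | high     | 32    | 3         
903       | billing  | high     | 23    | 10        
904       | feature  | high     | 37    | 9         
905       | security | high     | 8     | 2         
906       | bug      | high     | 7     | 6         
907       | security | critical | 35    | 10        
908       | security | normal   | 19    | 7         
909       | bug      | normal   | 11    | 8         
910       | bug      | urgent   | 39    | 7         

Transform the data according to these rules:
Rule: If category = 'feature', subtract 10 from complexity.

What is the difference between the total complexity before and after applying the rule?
20

Step 1: Original sum of complexity = 66
Step 2: 2 records have category = 'feature'
Step 3: Each affected record changes by -10
Step 4: Total change = 2 × -10 = -20
Step 5: New sum = 66 + -20 = 46
Step 6: Difference = |46 - 66| = 20
        (Sum decreased by 20)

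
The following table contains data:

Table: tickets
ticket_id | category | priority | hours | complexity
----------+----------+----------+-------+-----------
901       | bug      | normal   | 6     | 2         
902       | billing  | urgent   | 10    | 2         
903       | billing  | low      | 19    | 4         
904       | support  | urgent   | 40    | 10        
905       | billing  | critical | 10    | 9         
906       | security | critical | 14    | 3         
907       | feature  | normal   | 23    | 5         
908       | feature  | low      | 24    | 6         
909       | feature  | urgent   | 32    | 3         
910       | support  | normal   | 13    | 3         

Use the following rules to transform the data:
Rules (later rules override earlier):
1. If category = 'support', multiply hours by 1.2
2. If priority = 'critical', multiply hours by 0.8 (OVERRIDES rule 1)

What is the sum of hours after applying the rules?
196.8

Step 1: Rule 2 takes priority for records with priority = 'critical'
  - 2 records: 24 × 0.8 = 19.2
Step 2: Rule 1 applies to remaining records with category = 'support'
  - 2 records: 53 × 1.2 = 63.6
Step 3: Other records unchanged: 114
Step 4: Final sum = 19.2 + 63.6 + 114 = 196.8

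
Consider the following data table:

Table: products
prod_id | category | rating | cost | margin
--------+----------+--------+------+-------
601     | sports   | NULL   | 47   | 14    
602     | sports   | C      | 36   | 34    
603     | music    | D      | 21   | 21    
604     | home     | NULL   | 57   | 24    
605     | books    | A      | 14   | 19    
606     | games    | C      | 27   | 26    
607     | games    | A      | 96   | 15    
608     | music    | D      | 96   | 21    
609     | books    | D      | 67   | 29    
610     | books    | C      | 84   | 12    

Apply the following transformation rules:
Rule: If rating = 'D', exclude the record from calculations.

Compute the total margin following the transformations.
144

Step 1: Identify records where rating = 'D'
Step 2: The excluded records sum to 71
Step 3: Original total margin = 215
Step 4: Remaining total = 215 - 71 = 144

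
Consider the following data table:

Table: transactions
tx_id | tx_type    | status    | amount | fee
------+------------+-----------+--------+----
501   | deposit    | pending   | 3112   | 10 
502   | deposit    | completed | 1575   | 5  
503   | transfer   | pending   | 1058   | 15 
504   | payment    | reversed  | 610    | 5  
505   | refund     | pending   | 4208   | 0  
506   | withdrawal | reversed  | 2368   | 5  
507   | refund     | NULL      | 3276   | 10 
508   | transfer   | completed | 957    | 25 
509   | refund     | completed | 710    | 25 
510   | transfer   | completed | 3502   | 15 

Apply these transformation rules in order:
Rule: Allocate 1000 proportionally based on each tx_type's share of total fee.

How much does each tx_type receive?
deposit: 130.43, payment: 43.48, refund: 304.35, transfer: 478.26, withdrawal: 43.48

Step 1: Calculate total fee = 115
Step 2: Calculate each tx_type's proportion:
  deposit: 15/115 = 13.04% → 130.43
  payment: 5/115 = 4.35% → 43.48
  refund: 35/115 = 30.43% → 304.35
  transfer: 55/115 = 47.83% → 478.26
  withdrawal: 5/115 = 4.35% → 43.48
Step 3: Verify: sum of allocations ≈ 1000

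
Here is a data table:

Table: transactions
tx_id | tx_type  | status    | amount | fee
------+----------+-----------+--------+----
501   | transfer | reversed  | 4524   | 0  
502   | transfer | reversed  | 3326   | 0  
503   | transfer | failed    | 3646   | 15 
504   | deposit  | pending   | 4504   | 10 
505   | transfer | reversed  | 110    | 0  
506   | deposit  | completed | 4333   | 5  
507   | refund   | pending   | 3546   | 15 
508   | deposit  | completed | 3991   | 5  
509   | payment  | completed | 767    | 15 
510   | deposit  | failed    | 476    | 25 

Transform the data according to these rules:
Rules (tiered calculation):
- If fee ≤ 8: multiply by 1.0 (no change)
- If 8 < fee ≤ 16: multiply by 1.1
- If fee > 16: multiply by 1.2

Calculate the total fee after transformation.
100.5

Step 1: Tier 1 (fee ≤ 8): 5 records, sum = 10 × 1.0 = 10.0
Step 2: Tier 2 (8 < fee ≤ 16): 4 records, sum = 55 × 1.1 = 60.5
Step 3: Tier 3 (fee > 16): 1 records, sum = 25 × 1.2 = 30.0
Step 4: Final sum = 10.0 + 60.5 + 30.0 = 100.5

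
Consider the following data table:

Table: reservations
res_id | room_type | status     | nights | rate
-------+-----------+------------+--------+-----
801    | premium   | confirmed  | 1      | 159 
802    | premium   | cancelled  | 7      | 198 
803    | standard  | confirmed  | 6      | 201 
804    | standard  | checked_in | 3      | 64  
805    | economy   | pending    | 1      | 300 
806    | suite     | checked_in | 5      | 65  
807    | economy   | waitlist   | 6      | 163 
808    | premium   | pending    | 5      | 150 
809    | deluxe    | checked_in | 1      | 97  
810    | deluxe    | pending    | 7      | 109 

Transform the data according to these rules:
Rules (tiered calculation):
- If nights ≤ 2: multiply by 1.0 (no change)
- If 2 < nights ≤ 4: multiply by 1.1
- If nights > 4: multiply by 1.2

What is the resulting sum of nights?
49.5

Step 1: Tier 1 (nights ≤ 2): 3 records, sum = 3 × 1.0 = 3.0
Step 2: Tier 2 (2 < nights ≤ 4): 1 records, sum = 3 × 1.1 = 3.3
Step 3: Tier 3 (nights > 4): 6 records, sum = 36 × 1.2 = 43.2
Step 4: Final sum = 3.0 + 3.3 + 43.2 = 49.5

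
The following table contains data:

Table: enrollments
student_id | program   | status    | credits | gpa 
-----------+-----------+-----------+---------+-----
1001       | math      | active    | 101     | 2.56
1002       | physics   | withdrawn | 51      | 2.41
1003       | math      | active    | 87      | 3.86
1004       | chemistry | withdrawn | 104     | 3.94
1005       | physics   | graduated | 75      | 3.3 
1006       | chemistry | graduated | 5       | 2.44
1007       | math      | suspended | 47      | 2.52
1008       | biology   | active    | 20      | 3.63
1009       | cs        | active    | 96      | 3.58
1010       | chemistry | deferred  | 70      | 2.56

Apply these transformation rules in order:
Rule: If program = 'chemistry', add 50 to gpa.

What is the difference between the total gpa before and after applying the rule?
150.0

Step 1: Original sum of gpa = 30.8
Step 2: 3 records have program = 'chemistry'
Step 3: Each affected record changes by 50
Step 4: Total change = 3 × 50 = 150
Step 5: New sum = 30.8 + 150 = 180.8
Step 6: Difference = |180.8 - 30.8| = 150.0
        (Sum increased by 150.0)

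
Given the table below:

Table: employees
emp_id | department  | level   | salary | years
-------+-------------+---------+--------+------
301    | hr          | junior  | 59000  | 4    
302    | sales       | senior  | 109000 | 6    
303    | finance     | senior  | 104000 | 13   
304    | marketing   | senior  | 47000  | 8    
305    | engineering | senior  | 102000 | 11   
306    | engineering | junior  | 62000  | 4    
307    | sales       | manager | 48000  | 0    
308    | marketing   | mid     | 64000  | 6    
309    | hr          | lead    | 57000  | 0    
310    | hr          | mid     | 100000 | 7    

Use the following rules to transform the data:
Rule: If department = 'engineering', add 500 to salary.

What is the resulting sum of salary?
753000

Step 1: Count records where department = 'engineering': 2
Step 2: Total bonus added: 2 × 500 = 1000
Step 3: Original sum of salary: 752000
Step 4: Final sum = 752000 + 1000 = 753000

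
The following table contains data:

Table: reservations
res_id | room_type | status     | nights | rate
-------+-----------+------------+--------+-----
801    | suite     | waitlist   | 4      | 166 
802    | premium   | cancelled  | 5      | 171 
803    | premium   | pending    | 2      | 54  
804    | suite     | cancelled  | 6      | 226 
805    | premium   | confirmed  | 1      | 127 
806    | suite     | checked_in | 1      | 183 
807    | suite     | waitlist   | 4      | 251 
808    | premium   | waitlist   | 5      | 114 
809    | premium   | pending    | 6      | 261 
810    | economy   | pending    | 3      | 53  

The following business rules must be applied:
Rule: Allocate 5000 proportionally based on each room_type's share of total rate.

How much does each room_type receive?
economy: 165.01, premium: 2263.39, suite: 2571.61

Step 1: Calculate total rate = 1606
Step 2: Calculate each room_type's proportion:
  economy: 53/1606 = 3.30% → 165.01
  premium: 727/1606 = 45.27% → 2263.39
  suite: 826/1606 = 51.43% → 2571.61
Step 3: Verify: sum of allocations ≈ 5000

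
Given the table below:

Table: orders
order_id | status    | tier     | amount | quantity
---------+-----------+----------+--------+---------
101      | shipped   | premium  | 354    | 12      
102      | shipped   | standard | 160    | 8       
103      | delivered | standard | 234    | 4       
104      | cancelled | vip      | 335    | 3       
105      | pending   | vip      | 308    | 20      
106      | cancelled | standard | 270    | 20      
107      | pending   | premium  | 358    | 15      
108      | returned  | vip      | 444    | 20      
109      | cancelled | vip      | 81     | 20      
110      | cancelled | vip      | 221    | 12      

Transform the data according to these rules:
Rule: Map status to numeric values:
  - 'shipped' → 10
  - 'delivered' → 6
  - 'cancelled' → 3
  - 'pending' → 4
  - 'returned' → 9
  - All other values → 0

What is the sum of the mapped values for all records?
55

Step 1: Apply mapping to each record
Step 2: Count by status:
  'shipped': 2 records × 10 = 20
  'delivered': 1 records × 6 = 6
  'cancelled': 4 records × 3 = 12
  'pending': 2 records × 4 = 8
  'returned': 1 records × 9 = 9
Step 3: Sum all mapped values = 55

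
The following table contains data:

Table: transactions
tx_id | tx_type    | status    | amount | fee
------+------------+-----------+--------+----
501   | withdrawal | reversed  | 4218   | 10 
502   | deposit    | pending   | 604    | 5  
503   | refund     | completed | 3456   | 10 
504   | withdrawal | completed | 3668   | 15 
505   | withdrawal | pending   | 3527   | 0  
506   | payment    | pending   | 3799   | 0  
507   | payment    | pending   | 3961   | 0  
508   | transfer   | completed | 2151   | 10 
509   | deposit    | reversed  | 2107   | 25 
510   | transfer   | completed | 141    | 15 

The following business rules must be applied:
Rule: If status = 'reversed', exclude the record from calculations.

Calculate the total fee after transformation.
55

Step 1: Identify records where status = 'reversed'
Step 2: The excluded records sum to 35
Step 3: Original total fee = 90
Step 4: Remaining total = 90 - 35 = 55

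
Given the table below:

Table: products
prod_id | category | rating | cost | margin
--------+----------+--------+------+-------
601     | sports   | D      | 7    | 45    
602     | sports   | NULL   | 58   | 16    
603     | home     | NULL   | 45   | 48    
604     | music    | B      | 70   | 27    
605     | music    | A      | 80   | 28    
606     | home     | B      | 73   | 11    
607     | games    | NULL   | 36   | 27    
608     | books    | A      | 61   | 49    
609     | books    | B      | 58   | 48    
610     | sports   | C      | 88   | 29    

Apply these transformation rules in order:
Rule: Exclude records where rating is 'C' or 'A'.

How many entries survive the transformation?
7

Step 1: Count records to exclude
  - 1 (C) + 2 (A) = 3 records
Step 2: Total records: 10
Step 3: Remaining = 10 - 3 = 7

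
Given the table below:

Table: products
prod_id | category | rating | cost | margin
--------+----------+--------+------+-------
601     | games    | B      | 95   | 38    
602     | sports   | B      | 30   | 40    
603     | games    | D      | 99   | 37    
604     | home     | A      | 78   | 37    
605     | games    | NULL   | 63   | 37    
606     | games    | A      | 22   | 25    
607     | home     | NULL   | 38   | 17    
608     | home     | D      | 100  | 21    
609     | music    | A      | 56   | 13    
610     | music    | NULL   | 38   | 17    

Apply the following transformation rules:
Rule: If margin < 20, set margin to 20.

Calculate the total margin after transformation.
295

Step 1: 3 records have margin < 20
Step 2: These records originally summed to 47
Step 3: After setting to minimum: 3 × 20 = 60
Step 4: Unaffected records sum: 235
Step 5: Final sum = 60 + 235 = 295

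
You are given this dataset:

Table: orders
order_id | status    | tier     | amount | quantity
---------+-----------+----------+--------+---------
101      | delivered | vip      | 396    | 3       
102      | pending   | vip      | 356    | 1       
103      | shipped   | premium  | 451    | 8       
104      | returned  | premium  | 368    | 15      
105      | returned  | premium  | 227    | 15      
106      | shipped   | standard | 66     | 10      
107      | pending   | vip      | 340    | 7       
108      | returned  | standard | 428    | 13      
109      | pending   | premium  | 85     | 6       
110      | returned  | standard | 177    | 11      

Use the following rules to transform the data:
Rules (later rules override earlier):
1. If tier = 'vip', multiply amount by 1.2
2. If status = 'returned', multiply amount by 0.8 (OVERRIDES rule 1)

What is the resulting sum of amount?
2872.4

Step 1: Rule 2 takes priority for records with status = 'returned'
  - 4 records: 1200 × 0.8 = 960.0
Step 2: Rule 1 applies to remaining records with tier = 'vip'
  - 3 records: 1092 × 1.2 = 1310.4
Step 3: Other records unchanged: 602
Step 4: Final sum = 960.0 + 1310.4 + 602 = 2872.4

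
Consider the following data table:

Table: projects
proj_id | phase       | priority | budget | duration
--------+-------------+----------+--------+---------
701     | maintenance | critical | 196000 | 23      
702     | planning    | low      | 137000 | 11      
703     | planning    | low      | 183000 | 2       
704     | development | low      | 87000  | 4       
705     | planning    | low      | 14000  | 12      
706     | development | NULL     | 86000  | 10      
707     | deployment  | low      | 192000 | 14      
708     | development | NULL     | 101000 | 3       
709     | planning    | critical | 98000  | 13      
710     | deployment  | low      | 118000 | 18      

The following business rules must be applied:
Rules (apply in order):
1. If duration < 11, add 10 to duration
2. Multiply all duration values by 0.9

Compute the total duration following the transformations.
135.0

Step 1: Apply Rule 1 - Add 10 to records with duration < 11
  - 4 records affected: 19 + (4 × 10) = 59
  - Unaffected records: 91
  - Sum after Rule 1: 150
Step 2: Apply Rule 2 - Multiply all by 0.9
  - 150 × 0.9 = 135.0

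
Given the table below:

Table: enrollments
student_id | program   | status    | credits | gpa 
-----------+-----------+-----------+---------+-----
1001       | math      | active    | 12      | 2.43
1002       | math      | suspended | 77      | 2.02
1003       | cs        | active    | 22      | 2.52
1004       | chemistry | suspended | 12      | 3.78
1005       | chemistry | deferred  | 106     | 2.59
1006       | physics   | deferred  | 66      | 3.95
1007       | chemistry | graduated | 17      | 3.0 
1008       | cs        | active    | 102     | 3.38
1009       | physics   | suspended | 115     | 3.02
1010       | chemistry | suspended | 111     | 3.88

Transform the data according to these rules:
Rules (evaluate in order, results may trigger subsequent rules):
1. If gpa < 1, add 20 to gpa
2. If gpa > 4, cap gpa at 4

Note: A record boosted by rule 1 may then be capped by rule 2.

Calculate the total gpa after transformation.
30.57

Step 1: Apply rule 1 to records with gpa < 1
  - 0 records get bonus of 20
  - Of these, 0 records then exceed 4 and get capped
Step 2: Apply rule 2 to records with gpa > 4
  - 0 records (original) are capped
Step 3: Calculate final sum = 30.57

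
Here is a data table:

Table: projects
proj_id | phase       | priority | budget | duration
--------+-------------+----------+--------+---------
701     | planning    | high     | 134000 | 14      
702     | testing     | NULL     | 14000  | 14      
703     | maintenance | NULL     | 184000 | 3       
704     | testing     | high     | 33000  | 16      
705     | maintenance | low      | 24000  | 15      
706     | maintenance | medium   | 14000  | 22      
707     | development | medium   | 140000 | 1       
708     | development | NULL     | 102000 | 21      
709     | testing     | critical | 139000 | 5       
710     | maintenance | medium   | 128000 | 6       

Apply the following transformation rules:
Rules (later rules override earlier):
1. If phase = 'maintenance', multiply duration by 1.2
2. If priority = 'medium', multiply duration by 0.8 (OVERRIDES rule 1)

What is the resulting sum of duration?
114.8

Step 1: Rule 2 takes priority for records with priority = 'medium'
  - 3 records: 29 × 0.8 = 23.2
Step 2: Rule 1 applies to remaining records with phase = 'maintenance'
  - 2 records: 18 × 1.2 = 21.6
Step 3: Other records unchanged: 70
Step 4: Final sum = 23.2 + 21.6 + 70 = 114.8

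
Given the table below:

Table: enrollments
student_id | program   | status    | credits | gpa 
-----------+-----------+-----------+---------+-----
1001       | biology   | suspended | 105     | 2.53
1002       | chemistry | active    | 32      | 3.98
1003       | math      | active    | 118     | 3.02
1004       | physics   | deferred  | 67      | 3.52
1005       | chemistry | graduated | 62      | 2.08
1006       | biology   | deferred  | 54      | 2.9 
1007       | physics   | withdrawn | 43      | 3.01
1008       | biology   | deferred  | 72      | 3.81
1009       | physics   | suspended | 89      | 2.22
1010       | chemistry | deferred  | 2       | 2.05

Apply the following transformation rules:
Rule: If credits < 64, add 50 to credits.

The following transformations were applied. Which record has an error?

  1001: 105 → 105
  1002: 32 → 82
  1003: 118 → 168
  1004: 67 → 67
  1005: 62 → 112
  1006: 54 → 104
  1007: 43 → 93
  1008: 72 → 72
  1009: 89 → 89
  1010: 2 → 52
Record 1003 has an error. The correct transformed value should be 118, not 168.

Step 1: Check each record against the rule
Step 2: Record 1003 has credits = 118
Step 3: Since 118 >= 64, the bonus should not have been applied
Step 4: Correct value = 118, but claimed value = 168
Conclusion: Record 1003 has the error.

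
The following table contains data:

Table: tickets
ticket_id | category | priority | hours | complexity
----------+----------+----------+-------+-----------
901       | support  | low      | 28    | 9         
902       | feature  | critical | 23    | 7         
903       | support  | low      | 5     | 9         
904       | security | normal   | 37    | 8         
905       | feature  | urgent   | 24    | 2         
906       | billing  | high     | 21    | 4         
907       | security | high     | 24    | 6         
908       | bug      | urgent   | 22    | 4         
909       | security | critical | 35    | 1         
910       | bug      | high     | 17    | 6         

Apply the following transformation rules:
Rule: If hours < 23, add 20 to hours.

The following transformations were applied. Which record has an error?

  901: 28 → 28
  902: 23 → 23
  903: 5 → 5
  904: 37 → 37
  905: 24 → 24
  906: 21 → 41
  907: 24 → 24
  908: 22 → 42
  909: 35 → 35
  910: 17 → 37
Record 903 has an error. The correct transformed value should be 25, not 5.

Step 1: Check each record against the rule
Step 2: Record 903 has hours = 5
Step 3: Since 5 < 23, the bonus should have been applied
Step 4: Correct value = 25, but claimed value = 5
Conclusion: Record 903 has the error.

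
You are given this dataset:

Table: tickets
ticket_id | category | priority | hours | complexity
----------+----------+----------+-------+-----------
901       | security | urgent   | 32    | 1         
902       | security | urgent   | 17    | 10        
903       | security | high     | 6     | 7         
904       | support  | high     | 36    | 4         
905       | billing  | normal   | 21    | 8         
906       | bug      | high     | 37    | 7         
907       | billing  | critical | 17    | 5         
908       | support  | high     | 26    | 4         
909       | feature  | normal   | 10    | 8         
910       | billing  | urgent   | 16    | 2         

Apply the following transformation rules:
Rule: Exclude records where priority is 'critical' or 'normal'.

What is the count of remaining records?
7

Step 1: Count records to exclude
  - 1 (critical) + 2 (normal) = 3 records
Step 2: Total records: 10
Step 3: Remaining = 10 - 3 = 7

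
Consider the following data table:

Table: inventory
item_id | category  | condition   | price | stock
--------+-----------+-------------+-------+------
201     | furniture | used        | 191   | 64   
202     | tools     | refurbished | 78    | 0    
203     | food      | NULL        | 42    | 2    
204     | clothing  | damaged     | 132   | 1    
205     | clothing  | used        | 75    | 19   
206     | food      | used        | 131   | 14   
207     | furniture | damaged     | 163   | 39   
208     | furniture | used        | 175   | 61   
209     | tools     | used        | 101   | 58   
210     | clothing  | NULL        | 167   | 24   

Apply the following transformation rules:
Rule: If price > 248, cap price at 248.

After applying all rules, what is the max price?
191

Step 1: Original maximum price = 191
Step 2: Check cap of 248 against maximum
Step 3: No records exceed the cap (max 191 <= cap 248), so no capping applies
Step 4: Maximum after transformation = 191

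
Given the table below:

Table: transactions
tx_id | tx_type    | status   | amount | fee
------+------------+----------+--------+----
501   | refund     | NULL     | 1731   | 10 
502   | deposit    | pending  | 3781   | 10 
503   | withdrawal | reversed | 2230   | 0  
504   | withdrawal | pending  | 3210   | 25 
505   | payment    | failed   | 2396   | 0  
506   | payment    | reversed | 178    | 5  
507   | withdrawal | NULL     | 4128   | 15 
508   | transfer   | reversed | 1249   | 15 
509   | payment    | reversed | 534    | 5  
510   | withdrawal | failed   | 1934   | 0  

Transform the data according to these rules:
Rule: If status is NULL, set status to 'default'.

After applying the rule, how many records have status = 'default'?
2

Step 1: Count records where status IS NULL
Step 2: Found 2 records with NULL status
Step 3: These records will have status set to 'default'
Step 4: Records already having status = 'default': 0
Step 5: Answer: 2 + 0 = 2 records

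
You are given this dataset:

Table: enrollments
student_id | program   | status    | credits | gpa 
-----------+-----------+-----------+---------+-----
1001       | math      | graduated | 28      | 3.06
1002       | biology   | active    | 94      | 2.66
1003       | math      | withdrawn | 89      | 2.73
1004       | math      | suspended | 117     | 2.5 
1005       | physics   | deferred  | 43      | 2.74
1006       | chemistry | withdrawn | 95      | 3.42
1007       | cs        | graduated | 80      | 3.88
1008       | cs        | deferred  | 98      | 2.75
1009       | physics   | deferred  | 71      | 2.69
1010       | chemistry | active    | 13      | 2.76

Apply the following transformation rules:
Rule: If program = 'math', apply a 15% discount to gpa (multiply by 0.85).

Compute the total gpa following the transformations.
27.95

Step 1: Records with program = 'math' have total gpa = 8.29
Step 2: Apply multiplier: 8.29 × 0.85 = 7.05
Step 3: Other records total: 20.9
Step 4: Final sum = 7.05 + 20.9 = 27.95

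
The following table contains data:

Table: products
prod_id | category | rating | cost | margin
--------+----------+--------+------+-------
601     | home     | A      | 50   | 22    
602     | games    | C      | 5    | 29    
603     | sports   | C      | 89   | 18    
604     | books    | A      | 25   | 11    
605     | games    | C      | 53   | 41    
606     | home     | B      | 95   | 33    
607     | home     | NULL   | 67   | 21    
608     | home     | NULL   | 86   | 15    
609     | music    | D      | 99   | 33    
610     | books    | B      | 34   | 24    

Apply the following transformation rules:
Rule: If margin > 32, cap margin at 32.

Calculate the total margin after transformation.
236

Step 1: 3 records have margin > 32
Step 2: These records originally summed to 107
Step 3: After capping: 3 × 32 = 96
Step 4: Unaffected records sum: 140
Step 5: Final sum = 96 + 140 = 236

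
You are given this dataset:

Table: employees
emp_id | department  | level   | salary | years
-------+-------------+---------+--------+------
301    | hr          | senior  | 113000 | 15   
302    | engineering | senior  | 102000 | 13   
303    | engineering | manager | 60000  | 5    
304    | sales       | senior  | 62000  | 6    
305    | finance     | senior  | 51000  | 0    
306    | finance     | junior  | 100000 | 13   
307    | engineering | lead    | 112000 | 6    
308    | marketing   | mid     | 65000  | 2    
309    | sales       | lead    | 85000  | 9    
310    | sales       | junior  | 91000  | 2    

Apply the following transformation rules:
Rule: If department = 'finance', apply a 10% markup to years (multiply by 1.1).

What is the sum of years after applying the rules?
72.3

Step 1: Records with department = 'finance' have total years = 13
Step 2: Apply multiplier: 13 × 1.1 = 14.3
Step 3: Other records total: 58
Step 4: Final sum = 14.3 + 58 = 72.3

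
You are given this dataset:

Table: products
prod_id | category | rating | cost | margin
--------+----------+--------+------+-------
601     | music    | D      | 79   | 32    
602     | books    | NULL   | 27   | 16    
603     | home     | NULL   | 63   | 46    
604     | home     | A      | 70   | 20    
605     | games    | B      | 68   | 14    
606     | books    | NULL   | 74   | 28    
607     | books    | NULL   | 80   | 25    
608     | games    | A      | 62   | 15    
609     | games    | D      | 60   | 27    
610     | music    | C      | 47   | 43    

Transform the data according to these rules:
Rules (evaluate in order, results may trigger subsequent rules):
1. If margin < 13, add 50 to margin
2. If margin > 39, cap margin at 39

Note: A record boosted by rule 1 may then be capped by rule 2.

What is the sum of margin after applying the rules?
255

Step 1: Apply rule 1 to records with margin < 13
  - 0 records get bonus of 50
  - Of these, 0 records then exceed 39 and get capped
Step 2: Apply rule 2 to records with margin > 39
  - 2 records (original) are capped
Step 3: Calculate final sum = 255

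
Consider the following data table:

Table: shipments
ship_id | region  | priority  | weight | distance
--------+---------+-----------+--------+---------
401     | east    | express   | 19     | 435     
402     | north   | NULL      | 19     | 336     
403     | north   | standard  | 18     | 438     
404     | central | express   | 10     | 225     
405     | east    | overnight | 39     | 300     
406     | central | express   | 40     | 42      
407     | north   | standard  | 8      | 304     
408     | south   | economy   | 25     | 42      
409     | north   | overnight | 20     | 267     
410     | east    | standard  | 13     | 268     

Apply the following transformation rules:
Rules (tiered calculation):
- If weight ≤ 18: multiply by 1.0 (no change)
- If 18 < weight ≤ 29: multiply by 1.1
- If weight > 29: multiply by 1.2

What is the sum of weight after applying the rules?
235.1

Step 1: Tier 1 (weight ≤ 18): 4 records, sum = 49 × 1.0 = 49.0
Step 2: Tier 2 (18 < weight ≤ 29): 4 records, sum = 83 × 1.1 = 91.3
Step 3: Tier 3 (weight > 29): 2 records, sum = 79 × 1.2 = 94.8
Step 4: Final sum = 49.0 + 91.3 + 94.8 = 235.1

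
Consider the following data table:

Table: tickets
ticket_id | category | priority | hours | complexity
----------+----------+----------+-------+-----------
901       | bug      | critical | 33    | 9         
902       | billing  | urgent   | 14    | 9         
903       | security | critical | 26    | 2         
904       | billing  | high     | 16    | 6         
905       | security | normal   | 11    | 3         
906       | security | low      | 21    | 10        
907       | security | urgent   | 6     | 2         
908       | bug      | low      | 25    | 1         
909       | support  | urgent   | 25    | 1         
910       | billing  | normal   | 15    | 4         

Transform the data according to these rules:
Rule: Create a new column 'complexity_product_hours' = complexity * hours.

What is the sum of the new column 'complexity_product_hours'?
936

Step 1: For each record, compute complexity * hours
Example calculations:
  9 * 33 = 297
  9 * 14 = 126
  2 * 26 = 52
  ...
Step 2: Sum all derived values
Step 3: Total = 936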